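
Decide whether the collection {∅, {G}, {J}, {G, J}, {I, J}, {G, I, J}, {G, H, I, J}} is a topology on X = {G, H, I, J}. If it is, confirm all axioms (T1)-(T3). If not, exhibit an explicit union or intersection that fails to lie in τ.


τ IS a topology on X.

Axiom (T1): ∅ ∈ τ? Yes; X ∈ τ? Yes.
Axiom (T2/T3): check pairwise unions and intersections of members of τ.
All pairwise intersections and unions checked — each lies in τ. Therefore τ satisfies (T1), (T2), (T3): it IS a topology on X.


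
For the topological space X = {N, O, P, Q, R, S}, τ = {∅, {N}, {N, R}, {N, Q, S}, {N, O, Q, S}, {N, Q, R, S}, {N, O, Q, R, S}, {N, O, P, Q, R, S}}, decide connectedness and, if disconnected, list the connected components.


(X, τ) is connected.

Find clopen sets (U ∈ τ with X ∖ U ∈ τ):
  U = ∅, X ∖ U = {N, O, P, Q, R, S} — both open, so U is clopen.
  U = {N, O, P, Q, R, S}, X ∖ U = ∅ — both open, so U is clopen.
Only trivial clopens (∅ and X) exist, so (X, τ) is connected.
Compute connected components by grouping points that agree on all clopens:
  component: {N, O, P, Q, R, S}


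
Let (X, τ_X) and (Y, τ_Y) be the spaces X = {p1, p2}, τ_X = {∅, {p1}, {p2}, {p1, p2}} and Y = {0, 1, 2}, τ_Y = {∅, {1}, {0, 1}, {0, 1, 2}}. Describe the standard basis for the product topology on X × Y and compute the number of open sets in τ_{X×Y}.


Basis B = {∅ × ∅, {p1} × {1}, {p2} × {1}, {p1} × {0, 1}, {p1, p2} × {1}, {p2} × {0, 1}, {p1} × {0, 1, 2}, {p2} × {0, 1, 2}, {p1, p2} × {0, 1}, {p1, p2} × {0, 1, 2}}; |τ_{X×Y}| = 16.

Enumerate products U × V with U ∈ τ_X, V ∈ τ_Y (deduplicated):
  ∅ × ∅ = {} (∅)
  {p1} × {1} = {(p1,1)}
  {p2} × {1} = {(p2,1)}
  {p1} × {0, 1} = {(p1,0), (p1,1)}
  {p1, p2} × {1} = {(p1,1), (p2,1)}
  {p2} × {0, 1} = {(p2,0), (p2,1)}
  {p1} × {0, 1, 2} = {(p1,0), (p1,1), (p1,2)}
  {p2} × {0, 1, 2} = {(p2,0), (p2,1), (p2,2)}
  {p1, p2} × {0, 1} = {(p1,0), (p1,1), (p2,0), (p2,1)}
  {p1, p2} × {0, 1, 2} = {(p1,0), (p1,1), (p1,2), (p2,0), (p2,1), (p2,2)}
These 10 distinct sets form the basis B.
Close under arbitrary unions to get τ_{X×Y}; counting gives |τ_{X×Y}| = 16.


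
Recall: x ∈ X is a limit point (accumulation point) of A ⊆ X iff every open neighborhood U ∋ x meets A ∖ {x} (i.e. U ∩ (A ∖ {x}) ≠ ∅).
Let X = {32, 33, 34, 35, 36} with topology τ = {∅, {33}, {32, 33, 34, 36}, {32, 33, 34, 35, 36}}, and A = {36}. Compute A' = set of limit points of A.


A' = {32, 34, 35}

For each x ∈ X, list the open sets U ∈ τ with x ∈ U, then check whether U ∩ (A ∖ {x}) ≠ ∅ for every such U.
  x = 32: opens ∋ x are {32, 33, 34, 36}, {32, 33, 34, 35, 36}; each meets A ∖ {32}, so x IS a limit point.
  x = 33: open {33} ∋ x has {33} ∩ (A ∖ {33}) = ∅, so x is NOT a limit point.
  x = 34: opens ∋ x are {32, 33, 34, 36}, {32, 33, 34, 35, 36}; each meets A ∖ {34}, so x IS a limit point.
  x = 35: opens ∋ x are {32, 33, 34, 35, 36}; each meets A ∖ {35}, so x IS a limit point.
  x = 36: open {32, 33, 34, 36} ∋ x has {32, 33, 34, 36} ∩ (A ∖ {36}) = ∅, so x is NOT a limit point.
Collecting: A' = {32, 34, 35}.


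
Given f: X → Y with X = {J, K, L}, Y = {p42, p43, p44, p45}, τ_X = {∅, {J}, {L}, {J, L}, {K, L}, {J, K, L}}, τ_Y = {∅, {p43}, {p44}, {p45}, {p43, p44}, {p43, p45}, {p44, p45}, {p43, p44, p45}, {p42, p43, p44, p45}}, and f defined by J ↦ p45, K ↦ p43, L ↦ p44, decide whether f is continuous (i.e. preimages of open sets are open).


f is NOT continuous.

Compute f^{-1}(U) for each U ∈ τ_Y:
  U = ∅: f^{-1}(U) = ∅ ∈ τ_X ✓.
  U = {p43}: f^{-1}(U) = {K} ∉ τ_X ✗.
  U = {p44}: f^{-1}(U) = {L} ∈ τ_X ✓.
  U = {p45}: f^{-1}(U) = {J} ∈ τ_X ✓.
  U = {p43, p44}: f^{-1}(U) = {K, L} ∈ τ_X ✓.
  U = {p43, p45}: f^{-1}(U) = {J, K} ∉ τ_X ✗.
  U = {p44, p45}: f^{-1}(U) = {J, L} ∈ τ_X ✓.
  U = {p43, p44, p45}: f^{-1}(U) = {J, K, L} ∈ τ_X ✓.
  U = {p42, p43, p44, p45}: f^{-1}(U) = {J, K, L} ∈ τ_X ✓.
Found U = {p43} with f^{-1}(U) = {K} not in τ_X. Therefore f is NOT continuous.


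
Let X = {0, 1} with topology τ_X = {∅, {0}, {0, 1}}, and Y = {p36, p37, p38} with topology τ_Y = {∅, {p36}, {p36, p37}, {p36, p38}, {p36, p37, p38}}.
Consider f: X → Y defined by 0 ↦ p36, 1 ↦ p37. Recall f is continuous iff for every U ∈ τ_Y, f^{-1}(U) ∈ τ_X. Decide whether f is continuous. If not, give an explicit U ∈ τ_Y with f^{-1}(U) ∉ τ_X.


f IS continuous.

Compute f^{-1}(U) for each U ∈ τ_Y:
  U = ∅: f^{-1}(U) = ∅ ∈ τ_X ✓.
  U = {p36}: f^{-1}(U) = {0} ∈ τ_X ✓.
  U = {p36, p37}: f^{-1}(U) = {0, 1} ∈ τ_X ✓.
  U = {p36, p38}: f^{-1}(U) = {0} ∈ τ_X ✓.
  U = {p36, p37, p38}: f^{-1}(U) = {0, 1} ∈ τ_X ✓.
Every preimage lies in τ_X, so f IS continuous.


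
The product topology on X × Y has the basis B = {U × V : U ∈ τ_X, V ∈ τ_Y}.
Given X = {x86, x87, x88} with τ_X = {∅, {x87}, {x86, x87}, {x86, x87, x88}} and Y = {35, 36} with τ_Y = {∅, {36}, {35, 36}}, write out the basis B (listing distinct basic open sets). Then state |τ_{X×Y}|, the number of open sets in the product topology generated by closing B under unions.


Basis B = {∅ × ∅, {x87} × {36}, {x86, x87} × {36}, {x87} × {35, 36}, {x86, x87, x88} × {36}, {x86, x87} × {35, 36}, {x86, x87, x88} × {35, 36}}; |τ_{X×Y}| = 10.

Enumerate products U × V with U ∈ τ_X, V ∈ τ_Y (deduplicated):
  ∅ × ∅ = {} (∅)
  {x87} × {36} = {(x87,36)}
  {x86, x87} × {36} = {(x86,36), (x87,36)}
  {x87} × {35, 36} = {(x87,35), (x87,36)}
  {x86, x87, x88} × {36} = {(x86,36), (x87,36), (x88,36)}
  {x86, x87} × {35, 36} = {(x86,35), (x86,36), (x87,35), (x87,36)}
  {x86, x87, x88} × {35, 36} = {(x86,35), (x86,36), (x87,35), (x87,36), (x88,35), (x88,36)}
These 7 distinct sets form the basis B.
Close under arbitrary unions to get τ_{X×Y}; counting gives |τ_{X×Y}| = 10.


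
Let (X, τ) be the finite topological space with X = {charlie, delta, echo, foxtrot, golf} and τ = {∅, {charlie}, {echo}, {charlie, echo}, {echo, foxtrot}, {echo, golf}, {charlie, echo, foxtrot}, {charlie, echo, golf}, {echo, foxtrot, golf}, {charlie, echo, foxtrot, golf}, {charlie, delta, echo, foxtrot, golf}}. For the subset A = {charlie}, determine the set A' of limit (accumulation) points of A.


A' = {delta}

For each x ∈ X, list the open sets U ∈ τ with x ∈ U, then check whether U ∩ (A ∖ {x}) ≠ ∅ for every such U.
  x = charlie: open {charlie} ∋ x has {charlie} ∩ (A ∖ {charlie}) = ∅, so x is NOT a limit point.
  x = delta: opens ∋ x are {charlie, delta, echo, foxtrot, golf}; each meets A ∖ {delta}, so x IS a limit point.
  x = echo: open {echo} ∋ x has {echo} ∩ (A ∖ {echo}) = ∅, so x is NOT a limit point.
  x = foxtrot: open {echo, foxtrot} ∋ x has {echo, foxtrot} ∩ (A ∖ {foxtrot}) = ∅, so x is NOT a limit point.
  x = golf: open {echo, golf} ∋ x has {echo, golf} ∩ (A ∖ {golf}) = ∅, so x is NOT a limit point.
Collecting: A' = {delta}.


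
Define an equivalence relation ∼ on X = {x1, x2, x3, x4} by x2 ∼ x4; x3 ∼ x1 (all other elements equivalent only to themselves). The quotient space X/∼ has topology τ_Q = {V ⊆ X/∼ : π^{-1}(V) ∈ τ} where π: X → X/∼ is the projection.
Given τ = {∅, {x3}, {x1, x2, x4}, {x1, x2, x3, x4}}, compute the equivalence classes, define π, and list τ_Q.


X/∼ = {[x1=x3], [x2=x4]}; |τ_Q| = 2.

Equivalence classes: [x1=x3], [x2=x4].
Quotient map π: X → X/∼ sends x1 ↦ [x1=x3], x2 ↦ [x2=x4], x3 ↦ [x1=x3], x4 ↦ [x2=x4].
For each subset V ⊆ X/∼, compute π^{-1}(V) ⊆ X and check whether π^{-1}(V) ∈ τ. V is open in τ_Q iff π^{-1}(V) ∈ τ.
  V = {}: π^{-1}(V) = ∅ ∈ τ ✓.
  V = {[x1=x3]}: π^{-1}(V) = {x1, x3} ∉ τ ✗.
  V = {[x2=x4]}: π^{-1}(V) = {x2, x4} ∉ τ ✗.
  V = {[x1=x3], [x2=x4]}: π^{-1}(V) = {x1, x2, x3, x4} ∈ τ ✓.
Open sets in the quotient: τ_Q = {{}, {[x1=x3], [x2=x4]}} (2 elements).


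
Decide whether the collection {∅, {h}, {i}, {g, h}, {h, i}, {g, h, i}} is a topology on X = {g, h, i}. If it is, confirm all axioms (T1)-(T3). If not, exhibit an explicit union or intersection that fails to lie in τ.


τ IS a topology on X.

Axiom (T1): ∅ ∈ τ? Yes; X ∈ τ? Yes.
Axiom (T2/T3): check pairwise unions and intersections of members of τ.
All pairwise intersections and unions checked — each lies in τ. Therefore τ satisfies (T1), (T2), (T3): it IS a topology on X.


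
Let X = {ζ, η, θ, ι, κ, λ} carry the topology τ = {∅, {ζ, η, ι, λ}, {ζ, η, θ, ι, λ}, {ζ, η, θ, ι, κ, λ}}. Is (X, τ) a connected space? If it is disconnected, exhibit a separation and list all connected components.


(X, τ) is connected.

Find clopen sets (U ∈ τ with X ∖ U ∈ τ):
  U = ∅, X ∖ U = {ζ, η, θ, ι, κ, λ} — both open, so U is clopen.
  U = {ζ, η, θ, ι, κ, λ}, X ∖ U = ∅ — both open, so U is clopen.
Only trivial clopens (∅ and X) exist, so (X, τ) is connected.
Compute connected components by grouping points that agree on all clopens:
  component: {ζ, η, θ, ι, κ, λ}


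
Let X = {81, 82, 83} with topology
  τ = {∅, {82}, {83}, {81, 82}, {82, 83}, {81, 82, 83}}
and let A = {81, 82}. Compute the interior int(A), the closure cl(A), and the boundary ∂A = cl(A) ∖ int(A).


int(A) = {81, 82}, cl(A) = {81, 82}, ∂A = ∅.

Closed sets in (X, τ) are complements of opens:
  closed(X, τ) = {∅, {81}, {83}, {81, 82}, {81, 83}, {81, 82, 83}}.
int(A) = ⋃ {U ∈ τ : U ⊆ A}. Opens contained in A: ∅, {82}, {81, 82}.
Taking the union of these: int(A) = {81, 82}.
cl(A) = ⋂ {C closed : A ⊆ C}. Closed sets containing A: {81, 82}, {81, 82, 83}.
Intersecting these: cl(A) = {81, 82}.
∂A = cl(A) ∖ int(A) = {81, 82} ∖ {81, 82} = ∅.


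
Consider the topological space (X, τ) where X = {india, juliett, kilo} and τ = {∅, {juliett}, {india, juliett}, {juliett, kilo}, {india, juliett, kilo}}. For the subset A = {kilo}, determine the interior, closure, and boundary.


int(A) = ∅, cl(A) = {kilo}, ∂A = {kilo}.

Closed sets in (X, τ) are complements of opens:
  closed(X, τ) = {∅, {india}, {kilo}, {india, kilo}, {india, juliett, kilo}}.
int(A) = ⋃ {U ∈ τ : U ⊆ A}. Opens contained in A: ∅.
Taking the union of these: int(A) = ∅.
cl(A) = ⋂ {C closed : A ⊆ C}. Closed sets containing A: {kilo}, {india, kilo}, {india, juliett, kilo}.
Intersecting these: cl(A) = {kilo}.
∂A = cl(A) ∖ int(A) = {kilo} ∖ ∅ = {kilo}.


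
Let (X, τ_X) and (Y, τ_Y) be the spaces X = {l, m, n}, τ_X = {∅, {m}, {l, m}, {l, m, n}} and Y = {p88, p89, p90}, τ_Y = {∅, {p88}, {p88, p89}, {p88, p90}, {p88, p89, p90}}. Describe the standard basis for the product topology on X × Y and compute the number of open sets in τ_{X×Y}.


Basis B = {∅ × ∅, {m} × {p88}, {l, m} × {p88}, {m} × {p88, p89}, {m} × {p88, p90}, {l, m, n} × {p88}, {m} × {p88, p89, p90}, {l, m} × {p88, p89}, {l, m} × {p88, p90}, {l, m} × {p88, p89, p90}, {l, m, n} × {p88, p89}, {l, m, n} × {p88, p90}, {l, m, n} × {p88, p89, p90}}; |τ_{X×Y}| = 30.

Enumerate products U × V with U ∈ τ_X, V ∈ τ_Y (deduplicated):
  ∅ × ∅ = {} (∅)
  {m} × {p88} = {(m,p88)}
  {l, m} × {p88} = {(l,p88), (m,p88)}
  {m} × {p88, p89} = {(m,p88), (m,p89)}
  {m} × {p88, p90} = {(m,p88), (m,p90)}
  {l, m, n} × {p88} = {(l,p88), (m,p88), (n,p88)}
  {m} × {p88, p89, p90} = {(m,p88), (m,p89), (m,p90)}
  {l, m} × {p88, p89} = {(l,p88), (l,p89), (m,p88), (m,p89)}
  {l, m} × {p88, p90} = {(l,p88), (l,p90), (m,p88), (m,p90)}
  {l, m} × {p88, p89, p90} = {(l,p88), (l,p89), (l,p90), (m,p88), (m,p89), (m,p90)}
  {l, m, n} × {p88, p89} = {(l,p88), (l,p89), (m,p88), (m,p89), (n,p88), (n,p89)}
  {l, m, n} × {p88, p90} = {(l,p88), (l,p90), (m,p88), (m,p90), (n,p88), (n,p90)}
  {l, m, n} × {p88, p89, p90} = {(l,p88), (l,p89), (l,p90), (m,p88), (m,p89), (m,p90), (n,p88), (n,p89), (n,p90)}
These 13 distinct sets form the basis B.
Close under arbitrary unions to get τ_{X×Y}; counting gives |τ_{X×Y}| = 30.


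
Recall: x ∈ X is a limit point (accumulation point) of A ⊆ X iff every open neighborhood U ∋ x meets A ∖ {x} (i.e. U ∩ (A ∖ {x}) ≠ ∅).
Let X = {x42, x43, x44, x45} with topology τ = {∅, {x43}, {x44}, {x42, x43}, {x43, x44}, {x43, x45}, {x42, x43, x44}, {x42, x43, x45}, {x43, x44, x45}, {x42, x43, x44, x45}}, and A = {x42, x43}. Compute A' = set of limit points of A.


A' = {x42, x45}

For each x ∈ X, list the open sets U ∈ τ with x ∈ U, then check whether U ∩ (A ∖ {x}) ≠ ∅ for every such U.
  x = x42: opens ∋ x are {x42, x43}, {x42, x43, x44}, {x42, x43, x45}, {x42, x43, x44, x45}; each meets A ∖ {x42}, so x IS a limit point.
  x = x43: open {x43} ∋ x has {x43} ∩ (A ∖ {x43}) = ∅, so x is NOT a limit point.
  x = x44: open {x44} ∋ x has {x44} ∩ (A ∖ {x44}) = ∅, so x is NOT a limit point.
  x = x45: opens ∋ x are {x43, x45}, {x42, x43, x45}, {x43, x44, x45}, {x42, x43, x44, x45}; each meets A ∖ {x45}, so x IS a limit point.
Collecting: A' = {x42, x45}.


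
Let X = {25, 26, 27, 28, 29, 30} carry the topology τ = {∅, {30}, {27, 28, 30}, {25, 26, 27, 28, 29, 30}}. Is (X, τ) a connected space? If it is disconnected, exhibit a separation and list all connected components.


(X, τ) is connected.

Find clopen sets (U ∈ τ with X ∖ U ∈ τ):
  U = ∅, X ∖ U = {25, 26, 27, 28, 29, 30} — both open, so U is clopen.
  U = {25, 26, 27, 28, 29, 30}, X ∖ U = ∅ — both open, so U is clopen.
Only trivial clopens (∅ and X) exist, so (X, τ) is connected.
Compute connected components by grouping points that agree on all clopens:
  component: {25, 26, 27, 28, 29, 30}


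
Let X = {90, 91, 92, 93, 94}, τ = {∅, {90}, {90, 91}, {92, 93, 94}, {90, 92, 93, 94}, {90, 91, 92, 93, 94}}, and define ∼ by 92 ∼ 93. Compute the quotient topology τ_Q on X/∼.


X/∼ = {[90], [91], [92=93], [94]}; |τ_Q| = 6.

Equivalence classes: [90], [91], [92=93], [94].
Quotient map π: X → X/∼ sends 90 ↦ [90], 91 ↦ [91], 92 ↦ [92=93], 93 ↦ [92=93], 94 ↦ [94].
For each subset V ⊆ X/∼, compute π^{-1}(V) ⊆ X and check whether π^{-1}(V) ∈ τ. V is open in τ_Q iff π^{-1}(V) ∈ τ.
  V = {}: π^{-1}(V) = ∅ ∈ τ ✓.
  V = {[90]}: π^{-1}(V) = {90} ∈ τ ✓.
  V = {[91]}: π^{-1}(V) = {91} ∉ τ ✗.
  V = {[90], [91]}: π^{-1}(V) = {90, 91} ∈ τ ✓.
  V = {[92=93]}: π^{-1}(V) = {92, 93} ∉ τ ✗.
  V = {[90], [92=93]}: π^{-1}(V) = {90, 92, 93} ∉ τ ✗.
  V = {[91], [92=93]}: π^{-1}(V) = {91, 92, 93} ∉ τ ✗.
  V = {[90], [91], [92=93]}: π^{-1}(V) = {90, 91, 92, 93} ∉ τ ✗.
  V = {[94]}: π^{-1}(V) = {94} ∉ τ ✗.
  V = {[90], [94]}: π^{-1}(V) = {90, 94} ∉ τ ✗.
  V = {[91], [94]}: π^{-1}(V) = {91, 94} ∉ τ ✗.
  V = {[90], [91], [94]}: π^{-1}(V) = {90, 91, 94} ∉ τ ✗.
  V = {[92=93], [94]}: π^{-1}(V) = {92, 93, 94} ∈ τ ✓.
  V = {[90], [92=93], [94]}: π^{-1}(V) = {90, 92, 93, 94} ∈ τ ✓.
  V = {[91], [92=93], [94]}: π^{-1}(V) = {91, 92, 93, 94} ∉ τ ✗.
  V = {[90], [91], [92=93], [94]}: π^{-1}(V) = {90, 91, 92, 93, 94} ∈ τ ✓.
Open sets in the quotient: τ_Q = {{}, {[90]}, {[90], [91]}, {[92=93], [94]}, {[90], [92=93], [94]}, {[90], [91], [92=93], [94]}} (6 elements).


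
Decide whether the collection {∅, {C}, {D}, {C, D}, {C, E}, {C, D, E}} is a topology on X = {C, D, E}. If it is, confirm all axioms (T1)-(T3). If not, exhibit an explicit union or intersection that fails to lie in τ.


τ IS a topology on X.

Axiom (T1): ∅ ∈ τ? Yes; X ∈ τ? Yes.
Axiom (T2/T3): check pairwise unions and intersections of members of τ.
All pairwise intersections and unions checked — each lies in τ. Therefore τ satisfies (T1), (T2), (T3): it IS a topology on X.


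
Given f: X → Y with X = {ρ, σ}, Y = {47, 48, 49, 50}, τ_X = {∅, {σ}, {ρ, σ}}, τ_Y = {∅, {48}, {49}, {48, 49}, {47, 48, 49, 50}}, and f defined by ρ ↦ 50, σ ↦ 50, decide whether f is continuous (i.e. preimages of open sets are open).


f IS continuous.

Compute f^{-1}(U) for each U ∈ τ_Y:
  U = ∅: f^{-1}(U) = ∅ ∈ τ_X ✓.
  U = {48}: f^{-1}(U) = ∅ ∈ τ_X ✓.
  U = {49}: f^{-1}(U) = ∅ ∈ τ_X ✓.
  U = {48, 49}: f^{-1}(U) = ∅ ∈ τ_X ✓.
  U = {47, 48, 49, 50}: f^{-1}(U) = {ρ, σ} ∈ τ_X ✓.
Every preimage lies in τ_X, so f IS continuous.


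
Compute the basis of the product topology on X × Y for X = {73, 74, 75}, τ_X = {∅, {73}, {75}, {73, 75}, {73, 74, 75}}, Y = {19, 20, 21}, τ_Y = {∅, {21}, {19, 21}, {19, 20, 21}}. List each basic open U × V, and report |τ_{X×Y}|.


Basis B = {∅ × ∅, {73} × {21}, {75} × {21}, {73} × {19, 21}, {73, 75} × {21}, {75} × {19, 21}, {73} × {19, 20, 21}, {73, 74, 75} × {21}, {75} × {19, 20, 21}, {73, 75} × {19, 21}, {73, 75} × {19, 20, 21}, {73, 74, 75} × {19, 21}, {73, 74, 75} × {19, 20, 21}}; |τ_{X×Y}| = 30.

Enumerate products U × V with U ∈ τ_X, V ∈ τ_Y (deduplicated):
  ∅ × ∅ = {} (∅)
  {73} × {21} = {(73,21)}
  {75} × {21} = {(75,21)}
  {73} × {19, 21} = {(73,19), (73,21)}
  {73, 75} × {21} = {(73,21), (75,21)}
  {75} × {19, 21} = {(75,19), (75,21)}
  {73} × {19, 20, 21} = {(73,19), (73,20), (73,21)}
  {73, 74, 75} × {21} = {(73,21), (74,21), (75,21)}
  {75} × {19, 20, 21} = {(75,19), (75,20), (75,21)}
  {73, 75} × {19, 21} = {(73,19), (73,21), (75,19), (75,21)}
  {73, 75} × {19, 20, 21} = {(73,19), (73,20), (73,21), (75,19), (75,20), (75,21)}
  {73, 74, 75} × {19, 21} = {(73,19), (73,21), (74,19), (74,21), (75,19), (75,21)}
  {73, 74, 75} × {19, 20, 21} = {(73,19), (73,20), (73,21), (74,19), (74,20), (74,21), (75,19), (75,20), (75,21)}
These 13 distinct sets form the basis B.
Close under arbitrary unions to get τ_{X×Y}; counting gives |τ_{X×Y}| = 30.


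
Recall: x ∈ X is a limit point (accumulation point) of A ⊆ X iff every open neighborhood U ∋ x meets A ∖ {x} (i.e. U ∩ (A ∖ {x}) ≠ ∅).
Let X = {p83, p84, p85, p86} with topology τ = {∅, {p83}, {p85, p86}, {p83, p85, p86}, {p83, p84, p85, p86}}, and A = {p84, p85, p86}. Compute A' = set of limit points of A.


A' = {p84, p85, p86}

For each x ∈ X, list the open sets U ∈ τ with x ∈ U, then check whether U ∩ (A ∖ {x}) ≠ ∅ for every such U.
  x = p83: open {p83} ∋ x has {p83} ∩ (A ∖ {p83}) = ∅, so x is NOT a limit point.
  x = p84: opens ∋ x are {p83, p84, p85, p86}; each meets A ∖ {p84}, so x IS a limit point.
  x = p85: opens ∋ x are {p85, p86}, {p83, p85, p86}, {p83, p84, p85, p86}; each meets A ∖ {p85}, so x IS a limit point.
  x = p86: opens ∋ x are {p85, p86}, {p83, p85, p86}, {p83, p84, p85, p86}; each meets A ∖ {p86}, so x IS a limit point.
Collecting: A' = {p84, p85, p86}.


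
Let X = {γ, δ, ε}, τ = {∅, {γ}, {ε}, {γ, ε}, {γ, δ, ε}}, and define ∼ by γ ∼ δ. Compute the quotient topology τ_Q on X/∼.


X/∼ = {[γ=δ], [ε]}; |τ_Q| = 3.

Equivalence classes: [γ=δ], [ε].
Quotient map π: X → X/∼ sends γ ↦ [γ=δ], δ ↦ [γ=δ], ε ↦ [ε].
For each subset V ⊆ X/∼, compute π^{-1}(V) ⊆ X and check whether π^{-1}(V) ∈ τ. V is open in τ_Q iff π^{-1}(V) ∈ τ.
  V = {}: π^{-1}(V) = ∅ ∈ τ ✓.
  V = {[γ=δ]}: π^{-1}(V) = {γ, δ} ∉ τ ✗.
  V = {[ε]}: π^{-1}(V) = {ε} ∈ τ ✓.
  V = {[γ=δ], [ε]}: π^{-1}(V) = {γ, δ, ε} ∈ τ ✓.
Open sets in the quotient: τ_Q = {{}, {[ε]}, {[γ=δ], [ε]}} (3 elements).


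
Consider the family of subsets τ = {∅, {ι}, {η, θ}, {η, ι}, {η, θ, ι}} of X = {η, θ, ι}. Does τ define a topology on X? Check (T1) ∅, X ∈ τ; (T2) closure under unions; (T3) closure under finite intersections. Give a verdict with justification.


τ is NOT a topology on X.

Axiom (T1): ∅ ∈ τ? Yes; X ∈ τ? Yes.
Axiom (T2/T3): check pairwise unions and intersections of members of τ.
Counterexample for (T3): {η, θ} ∩ {η, ι} = {η} ∉ τ. Therefore τ is NOT a topology.


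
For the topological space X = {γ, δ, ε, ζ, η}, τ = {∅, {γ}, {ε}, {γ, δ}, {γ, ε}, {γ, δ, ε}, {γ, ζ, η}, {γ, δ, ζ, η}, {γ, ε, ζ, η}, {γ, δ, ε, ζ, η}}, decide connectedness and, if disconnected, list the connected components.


(X, τ) is disconnected; components = [{ε}, {γ, δ, ζ, η}].

Find clopen sets (U ∈ τ with X ∖ U ∈ τ):
  U = ∅, X ∖ U = {γ, δ, ε, ζ, η} — both open, so U is clopen.
  U = {ε}, X ∖ U = {γ, δ, ζ, η} — both open, so U is clopen.
  U = {γ, δ, ζ, η}, X ∖ U = {ε} — both open, so U is clopen.
  U = {γ, δ, ε, ζ, η}, X ∖ U = ∅ — both open, so U is clopen.
Nontrivial clopen(s) exist: e.g. {ε}. So (X, τ) is disconnected.
Compute connected components by grouping points that agree on all clopens:
  component: {ε}
  component: {γ, δ, ζ, η}


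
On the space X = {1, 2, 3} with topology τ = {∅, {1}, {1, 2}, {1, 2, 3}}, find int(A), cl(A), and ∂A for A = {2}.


int(A) = ∅, cl(A) = {2, 3}, ∂A = {2, 3}.

Closed sets in (X, τ) are complements of opens:
  closed(X, τ) = {∅, {3}, {2, 3}, {1, 2, 3}}.
int(A) = ⋃ {U ∈ τ : U ⊆ A}. Opens contained in A: ∅.
Taking the union of these: int(A) = ∅.
cl(A) = ⋂ {C closed : A ⊆ C}. Closed sets containing A: {2, 3}, {1, 2, 3}.
Intersecting these: cl(A) = {2, 3}.
∂A = cl(A) ∖ int(A) = {2, 3} ∖ ∅ = {2, 3}.


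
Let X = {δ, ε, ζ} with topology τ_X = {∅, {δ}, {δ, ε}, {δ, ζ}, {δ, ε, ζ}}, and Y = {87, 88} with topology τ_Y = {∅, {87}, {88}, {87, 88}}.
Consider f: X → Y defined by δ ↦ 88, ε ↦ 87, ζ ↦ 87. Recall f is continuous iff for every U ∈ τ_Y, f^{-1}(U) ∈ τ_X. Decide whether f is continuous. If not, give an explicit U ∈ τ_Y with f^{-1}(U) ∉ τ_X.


f is NOT continuous.

Compute f^{-1}(U) for each U ∈ τ_Y:
  U = ∅: f^{-1}(U) = ∅ ∈ τ_X ✓.
  U = {87}: f^{-1}(U) = {ε, ζ} ∉ τ_X ✗.
  U = {88}: f^{-1}(U) = {δ} ∈ τ_X ✓.
  U = {87, 88}: f^{-1}(U) = {δ, ε, ζ} ∈ τ_X ✓.
Found U = {87} with f^{-1}(U) = {ε, ζ} not in τ_X. Therefore f is NOT continuous.


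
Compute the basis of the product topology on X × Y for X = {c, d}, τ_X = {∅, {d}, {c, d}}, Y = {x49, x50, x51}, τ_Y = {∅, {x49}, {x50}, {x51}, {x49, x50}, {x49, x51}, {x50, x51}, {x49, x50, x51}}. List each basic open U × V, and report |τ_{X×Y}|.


Basis B = {∅ × ∅, {d} × {x49}, {d} × {x50}, {d} × {x51}, {c, d} × {x49}, {c, d} × {x50}, {c, d} × {x51}, {d} × {x49, x50}, {d} × {x49, x51}, {d} × {x50, x51}, {d} × {x49, x50, x51}, {c, d} × {x49, x50}, {c, d} × {x49, x51}, {c, d} × {x50, x51}, {c, d} × {x49, x50, x51}}; |τ_{X×Y}| = 27.

Enumerate products U × V with U ∈ τ_X, V ∈ τ_Y (deduplicated):
  ∅ × ∅ = {} (∅)
  {d} × {x49} = {(d,x49)}
  {d} × {x50} = {(d,x50)}
  {d} × {x51} = {(d,x51)}
  {c, d} × {x49} = {(c,x49), (d,x49)}
  {c, d} × {x50} = {(c,x50), (d,x50)}
  {c, d} × {x51} = {(c,x51), (d,x51)}
  {d} × {x49, x50} = {(d,x49), (d,x50)}
  {d} × {x49, x51} = {(d,x49), (d,x51)}
  {d} × {x50, x51} = {(d,x50), (d,x51)}
  {d} × {x49, x50, x51} = {(d,x49), (d,x50), (d,x51)}
  {c, d} × {x49, x50} = {(c,x49), (c,x50), (d,x49), (d,x50)}
  {c, d} × {x49, x51} = {(c,x49), (c,x51), (d,x49), (d,x51)}
  {c, d} × {x50, x51} = {(c,x50), (c,x51), (d,x50), (d,x51)}
  {c, d} × {x49, x50, x51} = {(c,x49), (c,x50), (c,x51), (d,x49), (d,x50), (d,x51)}
These 15 distinct sets form the basis B.
Close under arbitrary unions to get τ_{X×Y}; counting gives |τ_{X×Y}| = 27.


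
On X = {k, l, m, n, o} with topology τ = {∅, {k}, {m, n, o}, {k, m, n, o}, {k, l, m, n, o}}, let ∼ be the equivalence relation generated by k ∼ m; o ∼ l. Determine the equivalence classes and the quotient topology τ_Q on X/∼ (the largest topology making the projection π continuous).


X/∼ = {[k=m], [l=o], [n]}; |τ_Q| = 2.

Equivalence classes: [k=m], [l=o], [n].
Quotient map π: X → X/∼ sends k ↦ [k=m], l ↦ [l=o], m ↦ [k=m], n ↦ [n], o ↦ [l=o].
For each subset V ⊆ X/∼, compute π^{-1}(V) ⊆ X and check whether π^{-1}(V) ∈ τ. V is open in τ_Q iff π^{-1}(V) ∈ τ.
  V = {}: π^{-1}(V) = ∅ ∈ τ ✓.
  V = {[k=m]}: π^{-1}(V) = {k, m} ∉ τ ✗.
  V = {[l=o]}: π^{-1}(V) = {l, o} ∉ τ ✗.
  V = {[k=m], [l=o]}: π^{-1}(V) = {k, l, m, o} ∉ τ ✗.
  V = {[n]}: π^{-1}(V) = {n} ∉ τ ✗.
  V = {[k=m], [n]}: π^{-1}(V) = {k, m, n} ∉ τ ✗.
  V = {[l=o], [n]}: π^{-1}(V) = {l, n, o} ∉ τ ✗.
  V = {[k=m], [l=o], [n]}: π^{-1}(V) = {k, l, m, n, o} ∈ τ ✓.
Open sets in the quotient: τ_Q = {{}, {[k=m], [l=o], [n]}} (2 elements).


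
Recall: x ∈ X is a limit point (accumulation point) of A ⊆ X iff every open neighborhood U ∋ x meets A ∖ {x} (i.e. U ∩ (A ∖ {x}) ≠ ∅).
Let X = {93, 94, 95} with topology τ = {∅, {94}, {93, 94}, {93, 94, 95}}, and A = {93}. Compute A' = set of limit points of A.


A' = {95}

For each x ∈ X, list the open sets U ∈ τ with x ∈ U, then check whether U ∩ (A ∖ {x}) ≠ ∅ for every such U.
  x = 93: open {93, 94} ∋ x has {93, 94} ∩ (A ∖ {93}) = ∅, so x is NOT a limit point.
  x = 94: open {94} ∋ x has {94} ∩ (A ∖ {94}) = ∅, so x is NOT a limit point.
  x = 95: opens ∋ x are {93, 94, 95}; each meets A ∖ {95}, so x IS a limit point.
Collecting: A' = {95}.


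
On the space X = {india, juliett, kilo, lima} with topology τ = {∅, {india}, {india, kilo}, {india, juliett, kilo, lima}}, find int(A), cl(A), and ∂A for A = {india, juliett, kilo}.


int(A) = {india, kilo}, cl(A) = {india, juliett, kilo, lima}, ∂A = {juliett, lima}.

Closed sets in (X, τ) are complements of opens:
  closed(X, τ) = {∅, {juliett, lima}, {juliett, kilo, lima}, {india, juliett, kilo, lima}}.
int(A) = ⋃ {U ∈ τ : U ⊆ A}. Opens contained in A: ∅, {india}, {india, kilo}.
Taking the union of these: int(A) = {india, kilo}.
cl(A) = ⋂ {C closed : A ⊆ C}. Closed sets containing A: {india, juliett, kilo, lima}.
Intersecting these: cl(A) = {india, juliett, kilo, lima}.
∂A = cl(A) ∖ int(A) = {india, juliett, kilo, lima} ∖ {india, kilo} = {juliett, lima}.


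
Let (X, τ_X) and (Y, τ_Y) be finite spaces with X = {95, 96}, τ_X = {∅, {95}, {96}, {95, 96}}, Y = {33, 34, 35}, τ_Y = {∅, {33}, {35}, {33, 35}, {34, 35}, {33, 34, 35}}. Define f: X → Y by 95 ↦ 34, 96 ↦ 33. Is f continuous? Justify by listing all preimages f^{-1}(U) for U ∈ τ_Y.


f IS continuous.

Compute f^{-1}(U) for each U ∈ τ_Y:
  U = ∅: f^{-1}(U) = ∅ ∈ τ_X ✓.
  U = {33}: f^{-1}(U) = {96} ∈ τ_X ✓.
  U = {35}: f^{-1}(U) = ∅ ∈ τ_X ✓.
  U = {33, 35}: f^{-1}(U) = {96} ∈ τ_X ✓.
  U = {34, 35}: f^{-1}(U) = {95} ∈ τ_X ✓.
  U = {33, 34, 35}: f^{-1}(U) = {95, 96} ∈ τ_X ✓.
Every preimage lies in τ_X, so f IS continuous.


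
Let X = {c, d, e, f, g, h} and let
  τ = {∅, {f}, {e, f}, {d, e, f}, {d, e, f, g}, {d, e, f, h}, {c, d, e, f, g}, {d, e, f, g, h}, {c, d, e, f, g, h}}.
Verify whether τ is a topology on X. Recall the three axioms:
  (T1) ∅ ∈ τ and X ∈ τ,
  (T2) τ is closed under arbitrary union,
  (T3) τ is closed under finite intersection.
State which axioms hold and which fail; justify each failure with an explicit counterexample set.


τ IS a topology on X.

Axiom (T1): ∅ ∈ τ? Yes; X ∈ τ? Yes.
Axiom (T2/T3): check pairwise unions and intersections of members of τ.
All pairwise intersections and unions checked — each lies in τ. Therefore τ satisfies (T1), (T2), (T3): it IS a topology on X.


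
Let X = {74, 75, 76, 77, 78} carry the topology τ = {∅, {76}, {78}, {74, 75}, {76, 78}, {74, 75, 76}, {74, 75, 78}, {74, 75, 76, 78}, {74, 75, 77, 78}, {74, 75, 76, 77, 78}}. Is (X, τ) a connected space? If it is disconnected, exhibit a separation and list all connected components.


(X, τ) is disconnected; components = [{76}, {74, 75, 77, 78}].

Find clopen sets (U ∈ τ with X ∖ U ∈ τ):
  U = ∅, X ∖ U = {74, 75, 76, 77, 78} — both open, so U is clopen.
  U = {76}, X ∖ U = {74, 75, 77, 78} — both open, so U is clopen.
  U = {74, 75, 77, 78}, X ∖ U = {76} — both open, so U is clopen.
  U = {74, 75, 76, 77, 78}, X ∖ U = ∅ — both open, so U is clopen.
Nontrivial clopen(s) exist: e.g. {76}. So (X, τ) is disconnected.
Compute connected components by grouping points that agree on all clopens:
  component: {76}
  component: {74, 75, 77, 78}


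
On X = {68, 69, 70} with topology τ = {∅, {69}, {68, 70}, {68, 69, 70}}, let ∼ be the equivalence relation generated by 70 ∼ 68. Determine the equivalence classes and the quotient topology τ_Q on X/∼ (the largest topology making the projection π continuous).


X/∼ = {[68=70], [69]}; |τ_Q| = 4.

Equivalence classes: [68=70], [69].
Quotient map π: X → X/∼ sends 68 ↦ [68=70], 69 ↦ [69], 70 ↦ [68=70].
For each subset V ⊆ X/∼, compute π^{-1}(V) ⊆ X and check whether π^{-1}(V) ∈ τ. V is open in τ_Q iff π^{-1}(V) ∈ τ.
  V = {}: π^{-1}(V) = ∅ ∈ τ ✓.
  V = {[68=70]}: π^{-1}(V) = {68, 70} ∈ τ ✓.
  V = {[69]}: π^{-1}(V) = {69} ∈ τ ✓.
  V = {[68=70], [69]}: π^{-1}(V) = {68, 69, 70} ∈ τ ✓.
Open sets in the quotient: τ_Q = {{}, {[68=70]}, {[69]}, {[68=70], [69]}} (4 elements).


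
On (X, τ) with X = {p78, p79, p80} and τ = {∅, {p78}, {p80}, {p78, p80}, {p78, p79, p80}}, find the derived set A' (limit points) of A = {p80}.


A' = {p79}

For each x ∈ X, list the open sets U ∈ τ with x ∈ U, then check whether U ∩ (A ∖ {x}) ≠ ∅ for every such U.
  x = p78: open {p78} ∋ x has {p78} ∩ (A ∖ {p78}) = ∅, so x is NOT a limit point.
  x = p79: opens ∋ x are {p78, p79, p80}; each meets A ∖ {p79}, so x IS a limit point.
  x = p80: open {p80} ∋ x has {p80} ∩ (A ∖ {p80}) = ∅, so x is NOT a limit point.
Collecting: A' = {p79}.


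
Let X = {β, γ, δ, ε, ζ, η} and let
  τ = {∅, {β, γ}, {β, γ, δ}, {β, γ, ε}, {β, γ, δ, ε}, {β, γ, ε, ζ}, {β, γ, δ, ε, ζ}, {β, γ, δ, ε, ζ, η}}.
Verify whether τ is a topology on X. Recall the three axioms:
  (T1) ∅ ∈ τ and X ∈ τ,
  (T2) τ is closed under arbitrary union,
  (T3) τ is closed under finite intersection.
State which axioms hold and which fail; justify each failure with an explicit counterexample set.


τ IS a topology on X.

Axiom (T1): ∅ ∈ τ? Yes; X ∈ τ? Yes.
Axiom (T2/T3): check pairwise unions and intersections of members of τ.
All pairwise intersections and unions checked — each lies in τ. Therefore τ satisfies (T1), (T2), (T3): it IS a topology on X.


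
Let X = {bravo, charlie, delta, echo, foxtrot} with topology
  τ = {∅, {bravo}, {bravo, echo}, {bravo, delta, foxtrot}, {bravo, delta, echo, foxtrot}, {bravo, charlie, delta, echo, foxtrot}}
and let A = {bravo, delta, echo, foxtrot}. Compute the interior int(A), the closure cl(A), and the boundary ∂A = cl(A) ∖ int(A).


int(A) = {bravo, delta, echo, foxtrot}, cl(A) = {bravo, charlie, delta, echo, foxtrot}, ∂A = {charlie}.

Closed sets in (X, τ) are complements of opens:
  closed(X, τ) = {∅, {charlie}, {charlie, echo}, {charlie, delta, foxtrot}, {charlie, delta, echo, foxtrot}, {bravo, charlie, delta, echo, foxtrot}}.
int(A) = ⋃ {U ∈ τ : U ⊆ A}. Opens contained in A: ∅, {bravo}, {bravo, echo}, {bravo, delta, foxtrot}, {bravo, delta, echo, foxtrot}.
Taking the union of these: int(A) = {bravo, delta, echo, foxtrot}.
cl(A) = ⋂ {C closed : A ⊆ C}. Closed sets containing A: {bravo, charlie, delta, echo, foxtrot}.
Intersecting these: cl(A) = {bravo, charlie, delta, echo, foxtrot}.
∂A = cl(A) ∖ int(A) = {bravo, charlie, delta, echo, foxtrot} ∖ {bravo, delta, echo, foxtrot} = {charlie}.


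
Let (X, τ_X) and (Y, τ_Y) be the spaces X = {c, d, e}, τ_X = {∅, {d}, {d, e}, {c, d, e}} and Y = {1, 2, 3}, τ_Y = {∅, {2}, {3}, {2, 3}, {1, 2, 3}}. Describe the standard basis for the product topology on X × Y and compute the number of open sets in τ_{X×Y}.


Basis B = {∅ × ∅, {d} × {2}, {d} × {3}, {d} × {2, 3}, {d, e} × {2}, {d, e} × {3}, {c, d, e} × {2}, {c, d, e} × {3}, {d} × {1, 2, 3}, {d, e} × {2, 3}, {c, d, e} × {2, 3}, {d, e} × {1, 2, 3}, {c, d, e} × {1, 2, 3}}; |τ_{X×Y}| = 30.

Enumerate products U × V with U ∈ τ_X, V ∈ τ_Y (deduplicated):
  ∅ × ∅ = {} (∅)
  {d} × {2} = {(d,2)}
  {d} × {3} = {(d,3)}
  {d} × {2, 3} = {(d,2), (d,3)}
  {d, e} × {2} = {(d,2), (e,2)}
  {d, e} × {3} = {(d,3), (e,3)}
  {c, d, e} × {2} = {(c,2), (d,2), (e,2)}
  {c, d, e} × {3} = {(c,3), (d,3), (e,3)}
  {d} × {1, 2, 3} = {(d,1), (d,2), (d,3)}
  {d, e} × {2, 3} = {(d,2), (d,3), (e,2), (e,3)}
  {c, d, e} × {2, 3} = {(c,2), (c,3), (d,2), (d,3), (e,2), (e,3)}
  {d, e} × {1, 2, 3} = {(d,1), (d,2), (d,3), (e,1), (e,2), (e,3)}
  {c, d, e} × {1, 2, 3} = {(c,1), (c,2), (c,3), (d,1), (d,2), (d,3), (e,1), (e,2), (e,3)}
These 13 distinct sets form the basis B.
Close under arbitrary unions to get τ_{X×Y}; counting gives |τ_{X×Y}| = 30.


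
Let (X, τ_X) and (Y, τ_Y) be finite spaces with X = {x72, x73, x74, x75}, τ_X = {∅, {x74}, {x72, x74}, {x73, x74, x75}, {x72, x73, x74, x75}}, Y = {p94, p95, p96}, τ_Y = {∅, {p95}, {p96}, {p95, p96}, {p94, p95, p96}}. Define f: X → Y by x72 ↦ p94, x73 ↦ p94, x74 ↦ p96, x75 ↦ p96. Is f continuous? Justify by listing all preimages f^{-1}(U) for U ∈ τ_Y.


f is NOT continuous.

Compute f^{-1}(U) for each U ∈ τ_Y:
  U = ∅: f^{-1}(U) = ∅ ∈ τ_X ✓.
  U = {p95}: f^{-1}(U) = ∅ ∈ τ_X ✓.
  U = {p96}: f^{-1}(U) = {x74, x75} ∉ τ_X ✗.
  U = {p95, p96}: f^{-1}(U) = {x74, x75} ∉ τ_X ✗.
  U = {p94, p95, p96}: f^{-1}(U) = {x72, x73, x74, x75} ∈ τ_X ✓.
Found U = {p96} with f^{-1}(U) = {x74, x75} not in τ_X. Therefore f is NOT continuous.


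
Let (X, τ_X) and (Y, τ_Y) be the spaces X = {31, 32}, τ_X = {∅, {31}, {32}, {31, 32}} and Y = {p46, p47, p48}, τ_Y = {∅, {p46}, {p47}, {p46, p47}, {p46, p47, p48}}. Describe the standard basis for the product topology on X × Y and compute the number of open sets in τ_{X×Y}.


Basis B = {∅ × ∅, {31} × {p46}, {31} × {p47}, {32} × {p46}, {32} × {p47}, {31} × {p46, p47}, {31, 32} × {p46}, {31, 32} × {p47}, {32} × {p46, p47}, {31} × {p46, p47, p48}, {32} × {p46, p47, p48}, {31, 32} × {p46, p47}, {31, 32} × {p46, p47, p48}}; |τ_{X×Y}| = 25.

Enumerate products U × V with U ∈ τ_X, V ∈ τ_Y (deduplicated):
  ∅ × ∅ = {} (∅)
  {31} × {p46} = {(31,p46)}
  {31} × {p47} = {(31,p47)}
  {32} × {p46} = {(32,p46)}
  {32} × {p47} = {(32,p47)}
  {31} × {p46, p47} = {(31,p46), (31,p47)}
  {31, 32} × {p46} = {(31,p46), (32,p46)}
  {31, 32} × {p47} = {(31,p47), (32,p47)}
  {32} × {p46, p47} = {(32,p46), (32,p47)}
  {31} × {p46, p47, p48} = {(31,p46), (31,p47), (31,p48)}
  {32} × {p46, p47, p48} = {(32,p46), (32,p47), (32,p48)}
  {31, 32} × {p46, p47} = {(31,p46), (31,p47), (32,p46), (32,p47)}
  {31, 32} × {p46, p47, p48} = {(31,p46), (31,p47), (31,p48), (32,p46), (32,p47), (32,p48)}
These 13 distinct sets form the basis B.
Close under arbitrary unions to get τ_{X×Y}; counting gives |τ_{X×Y}| = 25.


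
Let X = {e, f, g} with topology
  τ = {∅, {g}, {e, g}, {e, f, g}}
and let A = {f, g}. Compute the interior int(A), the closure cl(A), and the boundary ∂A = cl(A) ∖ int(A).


int(A) = {g}, cl(A) = {e, f, g}, ∂A = {e, f}.

Closed sets in (X, τ) are complements of opens:
  closed(X, τ) = {∅, {f}, {e, f}, {e, f, g}}.
int(A) = ⋃ {U ∈ τ : U ⊆ A}. Opens contained in A: ∅, {g}.
Taking the union of these: int(A) = {g}.
cl(A) = ⋂ {C closed : A ⊆ C}. Closed sets containing A: {e, f, g}.
Intersecting these: cl(A) = {e, f, g}.
∂A = cl(A) ∖ int(A) = {e, f, g} ∖ {g} = {e, f}.


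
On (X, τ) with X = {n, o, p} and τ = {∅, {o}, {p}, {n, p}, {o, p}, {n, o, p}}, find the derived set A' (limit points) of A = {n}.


A' = ∅

For each x ∈ X, list the open sets U ∈ τ with x ∈ U, then check whether U ∩ (A ∖ {x}) ≠ ∅ for every such U.
  x = n: open {n, p} ∋ x has {n, p} ∩ (A ∖ {n}) = ∅, so x is NOT a limit point.
  x = o: open {o} ∋ x has {o} ∩ (A ∖ {o}) = ∅, so x is NOT a limit point.
  x = p: open {p} ∋ x has {p} ∩ (A ∖ {p}) = ∅, so x is NOT a limit point.
Collecting: A' = ∅.


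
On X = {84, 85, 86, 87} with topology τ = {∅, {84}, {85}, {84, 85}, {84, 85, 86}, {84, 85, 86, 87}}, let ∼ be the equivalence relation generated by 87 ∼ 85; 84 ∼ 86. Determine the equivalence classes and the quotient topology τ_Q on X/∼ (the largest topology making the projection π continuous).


X/∼ = {[84=86], [85=87]}; |τ_Q| = 2.

Equivalence classes: [84=86], [85=87].
Quotient map π: X → X/∼ sends 84 ↦ [84=86], 85 ↦ [85=87], 86 ↦ [84=86], 87 ↦ [85=87].
For each subset V ⊆ X/∼, compute π^{-1}(V) ⊆ X and check whether π^{-1}(V) ∈ τ. V is open in τ_Q iff π^{-1}(V) ∈ τ.
  V = {}: π^{-1}(V) = ∅ ∈ τ ✓.
  V = {[84=86]}: π^{-1}(V) = {84, 86} ∉ τ ✗.
  V = {[85=87]}: π^{-1}(V) = {85, 87} ∉ τ ✗.
  V = {[84=86], [85=87]}: π^{-1}(V) = {84, 85, 86, 87} ∈ τ ✓.
Open sets in the quotient: τ_Q = {{}, {[84=86], [85=87]}} (2 elements).


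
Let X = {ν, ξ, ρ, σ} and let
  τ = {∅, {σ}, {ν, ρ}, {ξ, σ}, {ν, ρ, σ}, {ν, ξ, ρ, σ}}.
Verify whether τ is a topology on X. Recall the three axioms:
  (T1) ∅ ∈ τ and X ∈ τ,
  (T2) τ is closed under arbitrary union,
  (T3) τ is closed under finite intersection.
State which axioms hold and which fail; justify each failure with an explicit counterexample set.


τ IS a topology on X.

Axiom (T1): ∅ ∈ τ? Yes; X ∈ τ? Yes.
Axiom (T2/T3): check pairwise unions and intersections of members of τ.
All pairwise intersections and unions checked — each lies in τ. Therefore τ satisfies (T1), (T2), (T3): it IS a topology on X.


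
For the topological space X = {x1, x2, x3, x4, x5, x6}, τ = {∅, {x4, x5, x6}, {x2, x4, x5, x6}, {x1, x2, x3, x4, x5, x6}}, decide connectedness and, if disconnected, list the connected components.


(X, τ) is connected.

Find clopen sets (U ∈ τ with X ∖ U ∈ τ):
  U = ∅, X ∖ U = {x1, x2, x3, x4, x5, x6} — both open, so U is clopen.
  U = {x1, x2, x3, x4, x5, x6}, X ∖ U = ∅ — both open, so U is clopen.
Only trivial clopens (∅ and X) exist, so (X, τ) is connected.
Compute connected components by grouping points that agree on all clopens:
  component: {x1, x2, x3, x4, x5, x6}


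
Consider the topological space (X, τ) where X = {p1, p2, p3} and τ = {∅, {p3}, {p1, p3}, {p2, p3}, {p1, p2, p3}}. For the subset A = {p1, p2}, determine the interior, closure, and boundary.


int(A) = ∅, cl(A) = {p1, p2}, ∂A = {p1, p2}.

Closed sets in (X, τ) are complements of opens:
  closed(X, τ) = {∅, {p1}, {p2}, {p1, p2}, {p1, p2, p3}}.
int(A) = ⋃ {U ∈ τ : U ⊆ A}. Opens contained in A: ∅.
Taking the union of these: int(A) = ∅.
cl(A) = ⋂ {C closed : A ⊆ C}. Closed sets containing A: {p1, p2}, {p1, p2, p3}.
Intersecting these: cl(A) = {p1, p2}.
∂A = cl(A) ∖ int(A) = {p1, p2} ∖ ∅ = {p1, p2}.


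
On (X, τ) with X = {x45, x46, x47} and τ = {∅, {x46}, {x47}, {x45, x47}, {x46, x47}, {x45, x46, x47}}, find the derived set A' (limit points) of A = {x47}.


A' = {x45}

For each x ∈ X, list the open sets U ∈ τ with x ∈ U, then check whether U ∩ (A ∖ {x}) ≠ ∅ for every such U.
  x = x45: opens ∋ x are {x45, x47}, {x45, x46, x47}; each meets A ∖ {x45}, so x IS a limit point.
  x = x46: open {x46} ∋ x has {x46} ∩ (A ∖ {x46}) = ∅, so x is NOT a limit point.
  x = x47: open {x47} ∋ x has {x47} ∩ (A ∖ {x47}) = ∅, so x is NOT a limit point.
Collecting: A' = {x45}.


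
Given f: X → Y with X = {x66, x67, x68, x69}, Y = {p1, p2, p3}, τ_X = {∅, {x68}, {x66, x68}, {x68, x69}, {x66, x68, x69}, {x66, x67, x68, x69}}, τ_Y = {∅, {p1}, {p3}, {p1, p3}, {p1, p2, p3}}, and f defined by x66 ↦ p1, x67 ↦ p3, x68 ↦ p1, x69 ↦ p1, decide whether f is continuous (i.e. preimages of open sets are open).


f is NOT continuous.

Compute f^{-1}(U) for each U ∈ τ_Y:
  U = ∅: f^{-1}(U) = ∅ ∈ τ_X ✓.
  U = {p1}: f^{-1}(U) = {x66, x68, x69} ∈ τ_X ✓.
  U = {p3}: f^{-1}(U) = {x67} ∉ τ_X ✗.
  U = {p1, p3}: f^{-1}(U) = {x66, x67, x68, x69} ∈ τ_X ✓.
  U = {p1, p2, p3}: f^{-1}(U) = {x66, x67, x68, x69} ∈ τ_X ✓.
Found U = {p3} with f^{-1}(U) = {x67} not in τ_X. Therefore f is NOT continuous.
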